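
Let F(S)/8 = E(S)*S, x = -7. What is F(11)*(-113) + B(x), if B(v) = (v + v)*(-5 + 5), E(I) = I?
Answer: -109384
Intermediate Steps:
F(S) = 8*S² (F(S) = 8*(S*S) = 8*S²)
B(v) = 0 (B(v) = (2*v)*0 = 0)
F(11)*(-113) + B(x) = (8*11²)*(-113) + 0 = (8*121)*(-113) + 0 = 968*(-113) + 0 = -109384 + 0 = -109384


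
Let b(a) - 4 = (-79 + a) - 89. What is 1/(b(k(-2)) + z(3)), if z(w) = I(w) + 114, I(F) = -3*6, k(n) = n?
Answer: -1/70 ≈ -0.014286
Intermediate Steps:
b(a) = -164 + a (b(a) = 4 + ((-79 + a) - 89) = 4 + (-168 + a) = -164 + a)
I(F) = -18
z(w) = 96 (z(w) = -18 + 114 = 96)
1/(b(k(-2)) + z(3)) = 1/((-164 - 2) + 96) = 1/(-166 + 96) = 1/(-70) = -1/70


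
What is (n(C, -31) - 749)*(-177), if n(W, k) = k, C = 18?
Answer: 138060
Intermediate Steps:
(n(C, -31) - 749)*(-177) = (-31 - 749)*(-177) = -780*(-177) = 138060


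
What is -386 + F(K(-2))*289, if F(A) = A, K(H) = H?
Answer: -964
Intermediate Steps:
-386 + F(K(-2))*289 = -386 - 2*289 = -386 - 578 = -964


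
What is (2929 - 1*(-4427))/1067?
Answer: 7356/1067 ≈ 6.8941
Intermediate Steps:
(2929 - 1*(-4427))/1067 = (2929 + 4427)*(1/1067) = 7356*(1/1067) = 7356/1067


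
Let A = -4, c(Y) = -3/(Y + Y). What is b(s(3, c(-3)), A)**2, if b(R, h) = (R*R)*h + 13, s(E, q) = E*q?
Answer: 16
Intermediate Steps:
c(Y) = -3/(2*Y)
b(R, h) = 13 + h*R**2 (b(R, h) = R**2*h + 13 = h*R**2 + 13 = 13 + h*R**2)
b(s(3, c(-3)), A)**2 = (13 - 4*(3*(-3/2/(-3)))**2)**2 = (13 - 4*(3*(-3/2*(-1/3)))**2)**2 = (13 - 4*(3*(1/2))**2)**2 = (13 - 4*(3/2)**2)**2 = (13 - 4*9/4)**2 = (13 - 9)**2 = 4**2 = 16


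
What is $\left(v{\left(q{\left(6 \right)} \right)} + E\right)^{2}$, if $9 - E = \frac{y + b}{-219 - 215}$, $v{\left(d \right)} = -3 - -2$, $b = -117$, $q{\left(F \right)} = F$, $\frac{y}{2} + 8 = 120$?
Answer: $\frac{12809241}{188356} \approx 68.005$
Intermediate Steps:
$y = 224$ ($y = -16 + 2 \cdot 120 = -16 + 240 = 224$)
$v{\left(d \right)} = -1$ ($v{\left(d \right)} = -3 + 2 = -1$)
$E = \frac{4013}{434}$ ($E = 9 - \frac{224 - 117}{-219 - 215} = 9 - \frac{107}{-434} = 9 - 107 \left(- \frac{1}{434}\right) = 9 - - \frac{107}{434} = 9 + \frac{107}{434} = \frac{4013}{434} \approx 9.2465$)
$\left(v{\left(q{\left(6 \right)} \right)} + E\right)^{2} = \left(-1 + \frac{4013}{434}\right)^{2} = \left(\frac{3579}{434}\right)^{2} = \frac{12809241}{188356}$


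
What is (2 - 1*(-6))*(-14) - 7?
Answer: -119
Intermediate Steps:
(2 - 1*(-6))*(-14) - 7 = (2 + 6)*(-14) - 7 = 8*(-14) - 7 = -112 - 7 = -119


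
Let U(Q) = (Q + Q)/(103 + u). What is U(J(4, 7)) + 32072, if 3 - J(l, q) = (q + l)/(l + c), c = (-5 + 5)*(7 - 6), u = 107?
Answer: 13470241/420 ≈ 32072.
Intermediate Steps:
c = 0 (c = 0*1 = 0)
J(l, q) = 3 - (l + q)/l (J(l, q) = 3 - (q + l)/(l + 0) = 3 - (l + q)/l)
U(Q) = Q/105 (U(Q) = (Q + Q)/(103 + 107) = (2*Q)/210 = (2*Q)*(1/210) = Q/105)
U(J(4, 7)) + 32072 = (2 - 1*7/4)/105 + 32072 = (2 - 1*7*1/4)/105 + 32072 = (2 - 7/4)/105 + 32072 = (1/105)*(1/4) + 32072 = 1/420 + 32072 = 13470241/420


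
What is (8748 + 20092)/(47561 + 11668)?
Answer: 28840/59229 ≈ 0.48692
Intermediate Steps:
(8748 + 20092)/(47561 + 11668) = 28840/59229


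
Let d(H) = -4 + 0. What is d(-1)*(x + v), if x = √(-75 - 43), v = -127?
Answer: 508 - 4*I*√118 ≈ 508.0 - 43.451*I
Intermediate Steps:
d(H) = -4
x = I*√118 (x = √(-118) = I*√118 ≈ 10.863*I)
d(-1)*(x + v) = -4*(I*√118 - 127) = -4*(-127 + I*√118) = 508 - 4*I*√118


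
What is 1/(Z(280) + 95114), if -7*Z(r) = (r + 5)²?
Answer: 7/584573 ≈ 1.1975e-5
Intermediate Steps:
Z(r) = -(5 + r)²/7 (Z(r) = -(r + 5)²/7 = -(5 + r)²/7)
1/(Z(280) + 95114) = 1/(-(5 + 280)²/7 + 95114) = 1/(-⅐*285² + 95114) = 1/(-⅐*81225 + 95114) = 1/(-81225/7 + 95114) = 1/(584573/7) = 7/584573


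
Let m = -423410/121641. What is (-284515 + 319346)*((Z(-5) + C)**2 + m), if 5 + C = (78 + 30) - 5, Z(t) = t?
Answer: 2817692860213/9357 ≈ 3.0113e+8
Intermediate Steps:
m = -32570/9357 (m = -423410*1/121641 = -32570/9357 ≈ -3.4808)
C = 98 (C = -5 + ((78 + 30) - 5) = -5 + (108 - 5) = -5 + 103 = 98)
(-284515 + 319346)*((Z(-5) + C)**2 + m) = (-284515 + 319346)*((-5 + 98)**2 - 32570/9357) = 34831*(93**2 - 32570/9357) = 34831*(8649 - 32570/9357) = 34831*(80896123/9357) = 2817692860213/9357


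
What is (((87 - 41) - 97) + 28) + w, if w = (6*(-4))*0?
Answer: -23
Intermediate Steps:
w = 0 (w = -24*0 = 0)
(((87 - 41) - 97) + 28) + w = (((87 - 41) - 97) + 28) + 0 = ((46 - 97) + 28) + 0 = (-51 + 28) + 0 = -23 + 0 = -23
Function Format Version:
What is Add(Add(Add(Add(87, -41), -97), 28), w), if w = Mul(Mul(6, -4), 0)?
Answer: -23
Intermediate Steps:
w = 0 (w = Mul(-24, 0) = 0)
Add(Add(Add(Add(87, -41), -97), 28), w) = Add(Add(Add(Add(87, -41), -97), 28), 0) = Add(Add(Add(46, -97), 28), 0) = Add(Add(-51, 28), 0) = Add(-23, 0) = -23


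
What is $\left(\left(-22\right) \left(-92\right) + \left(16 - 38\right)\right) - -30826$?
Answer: $32828$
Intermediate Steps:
$\left(\left(-22\right) \left(-92\right) + \left(16 - 38\right)\right) - -30826 = \left(2024 + \left(16 - 38\right)\right) + 30826 = \left(2024 - 22\right) + 30826 = 2002 + 30826 = 32828$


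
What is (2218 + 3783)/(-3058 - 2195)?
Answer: -353/309 ≈ -1.1424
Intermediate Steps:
(2218 + 3783)/(-3058 - 2195) = 6001/(-5253) = 6001*(-1/5253) = -353/309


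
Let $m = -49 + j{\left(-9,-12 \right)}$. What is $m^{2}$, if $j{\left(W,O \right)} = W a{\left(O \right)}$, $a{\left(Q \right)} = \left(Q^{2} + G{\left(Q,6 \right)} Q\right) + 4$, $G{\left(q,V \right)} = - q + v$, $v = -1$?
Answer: $37249$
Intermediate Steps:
$G{\left(q,V \right)} = -1 - q$ ($G{\left(q,V \right)} = - q - 1 = -1 - q$)
$a{\left(Q \right)} = 4 + Q^{2} + Q \left(-1 - Q\right)$ ($a{\left(Q \right)} = \left(Q^{2} + \left(-1 - Q\right) Q\right) + 4 = \left(Q^{2} + Q \left(-1 - Q\right)\right) + 4 = 4 + Q^{2} + Q \left(-1 - Q\right)$)
$j{\left(W,O \right)} = W \left(4 - O\right)$
$m = -193$ ($m = -49 - 9 \left(4 - -12\right) = -49 - 9 \left(4 + 12\right) = -49 - 144 = -193$)
$m^{2} = \left(-193\right)^{2} = 37249$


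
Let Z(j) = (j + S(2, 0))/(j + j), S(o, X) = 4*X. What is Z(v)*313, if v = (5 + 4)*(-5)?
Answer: 313/2 ≈ 156.50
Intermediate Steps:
v = -45 (v = 9*(-5) = -45)
Z(j) = 1/2 (Z(j) = (j + 4*0)/(j + j) = (j + 0)/((2*j)) = j*(1/(2*j)) = 1/2)
Z(v)*313 = (1/2)*313 = 313/2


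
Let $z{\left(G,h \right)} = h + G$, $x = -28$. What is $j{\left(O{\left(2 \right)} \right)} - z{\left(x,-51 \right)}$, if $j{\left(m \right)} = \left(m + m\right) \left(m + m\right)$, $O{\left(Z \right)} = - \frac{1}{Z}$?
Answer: $80$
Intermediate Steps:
$z{\left(G,h \right)} = G + h$
$j{\left(m \right)} = 4 m^{2}$ ($j{\left(m \right)} = 2 m 2 m = 4 m^{2}$)
$j{\left(O{\left(2 \right)} \right)} - z{\left(x,-51 \right)} = 4 \left(- \frac{1}{2}\right)^{2} - \left(-28 - 51\right) = 4 \left(\left(-1\right) \frac{1}{2}\right)^{2} - -79 = 4 \left(- \frac{1}{2}\right)^{2} + 79 = 4 \cdot \frac{1}{4} + 79 = 1 + 79 = 80$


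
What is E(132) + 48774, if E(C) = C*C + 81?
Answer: 66279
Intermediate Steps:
E(C) = 81 + C² (E(C) = C² + 81 = 81 + C²)
E(132) + 48774 = (81 + 132²) + 48774 = (81 + 17424) + 48774 = 17505 + 48774 = 66279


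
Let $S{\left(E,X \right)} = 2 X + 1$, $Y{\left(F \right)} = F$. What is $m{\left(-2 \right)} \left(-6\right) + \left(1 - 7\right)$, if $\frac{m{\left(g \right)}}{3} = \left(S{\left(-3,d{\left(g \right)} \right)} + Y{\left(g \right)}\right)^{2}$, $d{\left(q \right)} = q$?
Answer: $-456$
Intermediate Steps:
$S{\left(E,X \right)} = 1 + 2 X$
$m{\left(g \right)} = 3 \left(1 + 3 g\right)^{2}$ ($m{\left(g \right)} = 3 \left(\left(1 + 2 g\right) + g\right)^{2} = 3 \left(1 + 3 g\right)^{2}$)
$m{\left(-2 \right)} \left(-6\right) + \left(1 - 7\right) = 3 \left(1 + 3 \left(-2\right)\right)^{2} \left(-6\right) + \left(1 - 7\right) = 3 \left(1 - 6\right)^{2} \left(-6\right) + \left(1 - 7\right) = 3 \left(-5\right)^{2} \left(-6\right) - 6 = 3 \cdot 25 \left(-6\right) - 6 = 75 \left(-6\right) - 6 = -450 - 6 = -456$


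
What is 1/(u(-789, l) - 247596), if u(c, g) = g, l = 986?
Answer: -1/246610 ≈ -4.0550e-6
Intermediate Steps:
1/(u(-789, l) - 247596) = 1/(986 - 247596) = 1/(-246610) = -1/246610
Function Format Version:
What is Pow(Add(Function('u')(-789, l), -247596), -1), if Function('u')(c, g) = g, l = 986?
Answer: Rational(-1, 246610) ≈ -4.0550e-6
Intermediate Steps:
Pow(Add(Function('u')(-789, l), -247596), -1) = Pow(Add(986, -247596), -1) = Pow(-246610, -1) = Rational(-1, 246610)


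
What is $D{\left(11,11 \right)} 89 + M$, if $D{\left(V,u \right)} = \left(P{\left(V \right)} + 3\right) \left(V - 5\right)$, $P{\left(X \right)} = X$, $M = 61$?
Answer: $7537$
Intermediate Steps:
$D{\left(V,u \right)} = \left(-5 + V\right) \left(3 + V\right)$ ($D{\left(V,u \right)} = \left(V + 3\right) \left(V - 5\right) = \left(3 + V\right) \left(-5 + V\right) = \left(-5 + V\right) \left(3 + V\right)$)
$D{\left(11,11 \right)} 89 + M = \left(-15 + 11^{2} - 22\right) 89 + 61 = \left(-15 + 121 - 22\right) 89 + 61 = 84 \cdot 89 + 61 = 7476 + 61 = 7537$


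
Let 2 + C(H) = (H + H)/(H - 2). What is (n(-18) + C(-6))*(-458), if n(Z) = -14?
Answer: 6641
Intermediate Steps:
C(H) = -2 + 2*H/(-2 + H) (C(H) = -2 + (H + H)/(H - 2) = -2 + (2*H)/(-2 + H) = -2 + 2*H/(-2 + H))
(n(-18) + C(-6))*(-458) = (-14 + 4/(-2 - 6))*(-458) = (-14 + 4/(-8))*(-458) = (-14 + 4*(-1/8))*(-458) = (-14 - 1/2)*(-458) = -29/2*(-458) = 6641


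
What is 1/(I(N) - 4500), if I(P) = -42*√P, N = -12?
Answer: I/(12*(-375*I + 7*√3)) ≈ -0.00022199 + 7.1773e-6*I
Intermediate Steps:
1/(I(N) - 4500) = 1/(-84*I*√3 - 4500) = 1/(-4500 - 84*I*√3)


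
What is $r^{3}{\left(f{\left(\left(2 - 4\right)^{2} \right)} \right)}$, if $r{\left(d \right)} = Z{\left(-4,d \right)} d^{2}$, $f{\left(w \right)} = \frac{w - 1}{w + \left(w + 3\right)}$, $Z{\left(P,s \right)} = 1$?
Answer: $\frac{729}{1771561} \approx 0.0004115$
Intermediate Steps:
$f{\left(w \right)} = \frac{-1 + w}{3 + 2 w}$ ($f{\left(w \right)} = \frac{-1 + w}{w + \left(3 + w\right)} = \frac{-1 + w}{3 + 2 w}$)
$r{\left(d \right)} = d^{2}$ ($r{\left(d \right)} = 1 d^{2} = d^{2}$)
$r^{3}{\left(f{\left(\left(2 - 4\right)^{2} \right)} \right)} = \left(\left(\frac{-1 + \left(2 - 4\right)^{2}}{3 + 2 \left(2 - 4\right)^{2}}\right)^{2}\right)^{3} = \left(\left(\frac{-1 + \left(-2\right)^{2}}{3 + 2 \left(-2\right)^{2}}\right)^{2}\right)^{3} = \left(\left(\frac{-1 + 4}{3 + 2 \cdot 4}\right)^{2}\right)^{3} = \left(\left(\frac{1}{3 + 8} \cdot 3\right)^{2}\right)^{3} = \left(\left(\frac{1}{11} \cdot 3\right)^{2}\right)^{3} = \left(\left(\frac{3}{11}\right)^{2}\right)^{3} = \left(\frac{9}{121}\right)^{3} = \frac{729}{1771561}$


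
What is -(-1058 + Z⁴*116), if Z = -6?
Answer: -149278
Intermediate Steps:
-(-1058 + Z⁴*116) = -(-1058 + (-6)⁴*116) = -(-1058 + 1296*116) = -(-1058 + 150336) = -1*149278 = -149278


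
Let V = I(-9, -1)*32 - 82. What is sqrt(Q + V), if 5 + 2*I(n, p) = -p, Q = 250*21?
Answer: 4*sqrt(319) ≈ 71.442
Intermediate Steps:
Q = 5250
I(n, p) = -5/2 - p/2 (I(n, p) = -5/2 + (-p)/2 = -5/2 - p/2)
V = -146 (V = (-5/2 - 1/2*(-1))*32 - 82 = (-5/2 + 1/2)*32 - 82 = -2*32 - 82 = -64 - 82 = -146)
sqrt(Q + V) = sqrt(5250 - 146) = sqrt(5104) = 4*sqrt(319)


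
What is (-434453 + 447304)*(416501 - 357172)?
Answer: 762436979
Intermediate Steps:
(-434453 + 447304)*(416501 - 357172) = 12851*59329 = 762436979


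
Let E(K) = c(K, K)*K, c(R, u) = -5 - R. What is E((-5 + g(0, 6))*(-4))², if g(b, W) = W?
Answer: 16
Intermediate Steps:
E(K) = K*(-5 - K) (E(K) = (-5 - K)*K = K*(-5 - K))
E((-5 + g(0, 6))*(-4))² = (-(-5 + 6)*(-4)*(5 + (-5 + 6)*(-4)))² = (-1*(-4)*(5 + 1*(-4)))² = (-1*(-4)*(5 - 4))² = (-1*(-4)*1)² = 4² = 16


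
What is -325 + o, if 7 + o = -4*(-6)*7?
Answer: -164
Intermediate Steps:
o = 161 (o = -7 - 4*(-6)*7 = -7 + 24*7 = -7 + 168 = 161)
-325 + o = -325 + 161 = -164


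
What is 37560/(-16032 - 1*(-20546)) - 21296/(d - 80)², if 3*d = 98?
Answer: -13476432/11377537 ≈ -1.1845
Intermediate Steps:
d = 98/3 (d = (⅓)*98 = 98/3 ≈ 32.667)
37560/(-16032 - 1*(-20546)) - 21296/(d - 80)² = 37560/(-16032 - 1*(-20546)) - 21296/(98/3 - 80)² = 37560/(-16032 + 20546) - 21296/((-142/3)²) = 37560/4514 - 21296/20164/9 = 37560*(1/4514) - 21296*9/20164 = 18780/2257 - 47916/5041 = -13476432/11377537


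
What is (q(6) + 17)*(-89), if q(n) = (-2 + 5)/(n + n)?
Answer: -6141/4 ≈ -1535.3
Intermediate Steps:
q(n) = 3/(2*n) (q(n) = 3/((2*n)) = 3*(1/(2*n)) = 3/(2*n))
(q(6) + 17)*(-89) = ((3/2)/6 + 17)*(-89) = ((3/2)*(⅙) + 17)*(-89) = (¼ + 17)*(-89) = (69/4)*(-89) = -6141/4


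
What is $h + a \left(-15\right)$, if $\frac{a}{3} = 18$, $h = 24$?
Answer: $-786$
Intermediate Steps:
$a = 54$ ($a = 3 \cdot 18 = 54$)
$h + a \left(-15\right) = 24 + 54 \left(-15\right) = 24 - 810 = -786$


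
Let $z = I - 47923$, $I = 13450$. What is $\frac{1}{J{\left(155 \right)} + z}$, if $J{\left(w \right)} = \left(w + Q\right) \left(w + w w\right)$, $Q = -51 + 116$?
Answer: $\frac{1}{5285127} \approx 1.8921 \cdot 10^{-7}$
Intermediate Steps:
$z = -34473$ ($z = 13450 - 47923 = -34473$)
$Q = 65$
$J{\left(w \right)} = \left(65 + w\right) \left(w + w^{2}\right)$ ($J{\left(w \right)} = \left(w + 65\right) \left(w + w w\right) = \left(65 + w\right) \left(w + w^{2}\right)$)
$\frac{1}{J{\left(155 \right)} + z} = \frac{1}{155 \left(65 + 155^{2} + 66 \cdot 155\right) - 34473} = \frac{1}{155 \left(65 + 24025 + 10230\right) - 34473} = \frac{1}{155 \cdot 34320 - 34473} = \frac{1}{5319600 - 34473} = \frac{1}{5285127}$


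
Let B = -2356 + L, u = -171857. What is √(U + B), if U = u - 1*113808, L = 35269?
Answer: 4*I*√15797 ≈ 502.74*I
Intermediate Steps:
B = 32913 (B = -2356 + 35269 = 32913)
U = -285665 (U = -171857 - 1*113808 = -171857 - 113808 = -285665)
√(U + B) = √(-285665 + 32913) = √(-252752) = 4*I*√15797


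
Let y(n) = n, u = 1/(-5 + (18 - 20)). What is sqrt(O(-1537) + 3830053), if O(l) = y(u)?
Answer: 3*sqrt(20852510)/7 ≈ 1957.1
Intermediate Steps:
u = -1/7 (u = 1/(-5 - 2) = 1/(-7) = -1/7 ≈ -0.14286)
O(l) = -1/7
sqrt(O(-1537) + 3830053) = sqrt(-1/7 + 3830053) = sqrt(26810370/7) = 3*sqrt(20852510)/7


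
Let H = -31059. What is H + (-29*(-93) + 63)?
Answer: -28299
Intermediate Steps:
H + (-29*(-93) + 63) = -31059 + (-29*(-93) + 63) = -31059 + (2697 + 63) = -31059 + 2760 = -28299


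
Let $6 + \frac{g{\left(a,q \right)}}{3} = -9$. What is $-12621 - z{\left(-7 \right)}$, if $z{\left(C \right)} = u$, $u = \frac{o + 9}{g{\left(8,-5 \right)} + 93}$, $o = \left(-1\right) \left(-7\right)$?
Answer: $- \frac{37864}{3} \approx -12621.0$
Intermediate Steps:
$o = 7$
$g{\left(a,q \right)} = -45$ ($g{\left(a,q \right)} = -18 + 3 \left(-9\right) = -18 - 27 = -45$)
$u = \frac{1}{3}$ ($u = \frac{7 + 9}{-45 + 93} = \frac{16}{48} = 16 \cdot \frac{1}{48} = \frac{1}{3} \approx 0.33333$)
$z{\left(C \right)} = \frac{1}{3}$
$-12621 - z{\left(-7 \right)} = -12621 - \frac{1}{3} = - \frac{37864}{3}$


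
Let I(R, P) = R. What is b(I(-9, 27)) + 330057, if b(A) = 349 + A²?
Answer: 330487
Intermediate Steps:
b(I(-9, 27)) + 330057 = (349 + (-9)²) + 330057 = (349 + 81) + 330057 = 430 + 330057 = 330487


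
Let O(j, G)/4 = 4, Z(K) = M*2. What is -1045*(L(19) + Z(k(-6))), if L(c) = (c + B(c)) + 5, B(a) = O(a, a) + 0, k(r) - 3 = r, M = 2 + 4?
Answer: -54340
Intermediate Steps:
M = 6
k(r) = 3 + r
Z(K) = 12 (Z(K) = 6*2 = 12)
O(j, G) = 16 (O(j, G) = 4*4 = 16)
B(a) = 16 (B(a) = 16 + 0 = 16)
L(c) = 21 + c (L(c) = (c + 16) + 5 = (16 + c) + 5 = 21 + c)
-1045*(L(19) + Z(k(-6))) = -1045*((21 + 19) + 12) = -1045*(40 + 12) = -1045*52 = -54340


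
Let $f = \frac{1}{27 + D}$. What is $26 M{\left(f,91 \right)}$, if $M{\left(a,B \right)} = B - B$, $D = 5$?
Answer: $0$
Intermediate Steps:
$f = \frac{1}{32}$ ($f = \frac{1}{27 + 5} = \frac{1}{32} \approx 0.03125$)
$M{\left(a,B \right)} = 0$
$26 M{\left(f,91 \right)} = 26 \cdot 0 = 0$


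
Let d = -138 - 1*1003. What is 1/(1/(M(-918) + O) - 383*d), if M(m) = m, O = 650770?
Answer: 649852/283987273557 ≈ 2.2883e-6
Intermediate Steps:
d = -1141 (d = -138 - 1003 = -1141)
1/(1/(M(-918) + O) - 383*d) = 1/(1/(-918 + 650770) - 383*(-1141)) = 1/(1/649852 + 437003) = 1/(283987273557/649852) = 649852/283987273557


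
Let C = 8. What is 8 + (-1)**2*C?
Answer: 16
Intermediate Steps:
8 + (-1)**2*C = 8 + (-1)**2*8 = 8 + 1*8 = 8 + 8 = 16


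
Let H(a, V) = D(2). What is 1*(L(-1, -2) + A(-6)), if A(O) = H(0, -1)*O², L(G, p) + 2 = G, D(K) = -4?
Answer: -147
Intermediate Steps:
L(G, p) = -2 + G
H(a, V) = -4
A(O) = -4*O²
1*(L(-1, -2) + A(-6)) = 1*((-2 - 1) - 4*(-6)²) = 1*(-3 - 4*36) = 1*(-3 - 144) = 1*(-147) = -147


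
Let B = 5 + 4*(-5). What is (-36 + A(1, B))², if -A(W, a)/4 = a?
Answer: 576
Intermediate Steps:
B = -15 (B = 5 - 20 = -15)
A(W, a) = -4*a
(-36 + A(1, B))² = (-36 - 4*(-15))² = (-36 + 60)² = 24² = 576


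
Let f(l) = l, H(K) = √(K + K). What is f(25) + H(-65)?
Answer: 25 + I*√130 ≈ 25.0 + 11.402*I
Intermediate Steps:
H(K) = √2*√K (H(K) = √(2*K) = √2*√K)
f(25) + H(-65) = 25 + √2*√(-65) = 25 + √2*(I*√65) = 25 + I*√130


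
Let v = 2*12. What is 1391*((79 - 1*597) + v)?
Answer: -687154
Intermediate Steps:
v = 24
1391*((79 - 1*597) + v) = 1391*((79 - 1*597) + 24) = 1391*((79 - 597) + 24) = 1391*(-518 + 24) = 1391*(-494) = -687154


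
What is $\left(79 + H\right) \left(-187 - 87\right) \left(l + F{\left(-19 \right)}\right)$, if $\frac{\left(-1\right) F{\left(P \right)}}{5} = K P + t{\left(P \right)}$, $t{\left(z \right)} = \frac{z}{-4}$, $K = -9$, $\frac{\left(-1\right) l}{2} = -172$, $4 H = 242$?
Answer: $\frac{81758997}{4} \approx 2.044 \cdot 10^{7}$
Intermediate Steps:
$H = \frac{121}{2}$ ($H = \frac{1}{4} \cdot 242 = \frac{121}{2} \approx 60.5$)
$l = 344$ ($l = \left(-2\right) \left(-172\right) = 344$)
$t{\left(z \right)} = - \frac{z}{4}$ ($t{\left(z \right)} = z \left(- \frac{1}{4}\right) = - \frac{z}{4}$)
$F{\left(P \right)} = \frac{185 P}{4}$ ($F{\left(P \right)} = - 5 \left(- 9 P - \frac{P}{4}\right) = - 5 \left(- \frac{37 P}{4}\right) = \frac{185 P}{4}$)
$\left(79 + H\right) \left(-187 - 87\right) \left(l + F{\left(-19 \right)}\right) = \left(79 + \frac{121}{2}\right) \left(-187 - 87\right) \left(344 + \frac{185}{4} \left(-19\right)\right) = \frac{279}{2} \left(-274\right) \left(344 - \frac{3515}{4}\right) = \left(-38223\right) \left(- \frac{2139}{4}\right) = \frac{81758997}{4}$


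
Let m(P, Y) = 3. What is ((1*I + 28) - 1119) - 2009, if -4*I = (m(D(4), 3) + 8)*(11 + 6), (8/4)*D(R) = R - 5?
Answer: -12587/4 ≈ -3146.8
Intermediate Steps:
D(R) = -5/2 + R/2 (D(R) = (R - 5)/2 = (-5 + R)/2 = -5/2 + R/2)
I = -187/4 (I = -(3 + 8)*(11 + 6)/4 = -11*17/4 = -¼*187 = -187/4 ≈ -46.750)
((1*I + 28) - 1119) - 2009 = ((1*(-187/4) + 28) - 1119) - 2009 = ((-187/4 + 28) - 1119) - 2009 = (-75/4 - 1119) - 2009 = -4551/4 - 2009 = -12587/4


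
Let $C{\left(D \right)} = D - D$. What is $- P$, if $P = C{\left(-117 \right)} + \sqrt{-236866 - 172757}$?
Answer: $- i \sqrt{409623} \approx - 640.02 i$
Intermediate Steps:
$C{\left(D \right)} = 0$
$P = i \sqrt{409623}$ ($P = 0 + \sqrt{-236866 - 172757} = 0 + \sqrt{-409623} = 0 + i \sqrt{409623} = i \sqrt{409623} \approx 640.02 i$)
$- P = - i \sqrt{409623}$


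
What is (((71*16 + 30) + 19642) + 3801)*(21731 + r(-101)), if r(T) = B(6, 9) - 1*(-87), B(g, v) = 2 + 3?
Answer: 537042207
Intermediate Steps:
B(g, v) = 5
r(T) = 92 (r(T) = 5 - 1*(-87) = 5 + 87 = 92)
(((71*16 + 30) + 19642) + 3801)*(21731 + r(-101)) = (((71*16 + 30) + 19642) + 3801)*(21731 + 92) = (((1136 + 30) + 19642) + 3801)*21823 = ((1166 + 19642) + 3801)*21823 = (20808 + 3801)*21823 = 24609*21823 = 537042207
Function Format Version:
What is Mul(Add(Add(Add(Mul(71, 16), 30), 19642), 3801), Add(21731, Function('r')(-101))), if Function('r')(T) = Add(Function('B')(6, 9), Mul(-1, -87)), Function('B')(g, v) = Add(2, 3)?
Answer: 537042207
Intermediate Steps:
Function('B')(g, v) = 5
Function('r')(T) = 92 (Function('r')(T) = Add(5, Mul(-1, -87)) = Add(5, 87) = 92)
Mul(Add(Add(Add(Mul(71, 16), 30), 19642), 3801), Add(21731, Function('r')(-101))) = Mul(Add(Add(Add(Mul(71, 16), 30), 19642), 3801), Add(21731, 92)) = Mul(Add(Add(Add(1136, 30), 19642), 3801), 21823) = Mul(Add(Add(1166, 19642), 3801), 21823) = Mul(Add(20808, 3801), 21823) = Mul(24609, 21823) = 537042207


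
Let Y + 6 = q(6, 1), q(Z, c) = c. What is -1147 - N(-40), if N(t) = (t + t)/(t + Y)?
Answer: -10339/9 ≈ -1148.8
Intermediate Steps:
Y = -5 (Y = -6 + 1 = -5)
N(t) = 2*t/(-5 + t) (N(t) = (t + t)/(t - 5) = (2*t)/(-5 + t) = 2*t/(-5 + t))
-1147 - N(-40) = -1147 - 2*(-40)/(-5 - 40) = -1147 - 2*(-40)/(-45) = -1147 - 2*(-40)*(-1)/45 = -1147 - 1*16/9 = -1147 - 16/9 = -10339/9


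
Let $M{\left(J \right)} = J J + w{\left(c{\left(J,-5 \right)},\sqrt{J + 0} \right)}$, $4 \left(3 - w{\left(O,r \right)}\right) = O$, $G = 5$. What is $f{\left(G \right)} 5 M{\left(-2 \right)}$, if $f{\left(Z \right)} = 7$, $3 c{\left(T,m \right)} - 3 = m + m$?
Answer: $\frac{3185}{12} \approx 265.42$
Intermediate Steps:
$c{\left(T,m \right)} = 1 + \frac{2 m}{3}$ ($c{\left(T,m \right)} = 1 + \frac{m + m}{3} = 1 + \frac{2 m}{3}$)
$w{\left(O,r \right)} = 3 - \frac{O}{4}$
$M{\left(J \right)} = \frac{43}{12} + J^{2}$ ($M{\left(J \right)} = J J + \left(3 - \frac{1 + \frac{2}{3} \left(-5\right)}{4}\right) = J^{2} + \left(3 - \frac{1 - \frac{10}{3}}{4}\right) = J^{2} + \left(3 - - \frac{7}{12}\right) = J^{2} + \left(3 + \frac{7}{12}\right) = J^{2} + \frac{43}{12} = \frac{43}{12} + J^{2}$)
$f{\left(G \right)} 5 M{\left(-2 \right)} = 7 \cdot 5 \left(\frac{43}{12} + \left(-2\right)^{2}\right) = 35 \left(\frac{43}{12} + 4\right) = 35 \cdot \frac{91}{12} = \frac{3185}{12}$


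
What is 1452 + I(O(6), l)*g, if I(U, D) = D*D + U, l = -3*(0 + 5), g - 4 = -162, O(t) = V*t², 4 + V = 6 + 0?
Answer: -45474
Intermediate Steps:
V = 2 (V = -4 + (6 + 0) = -4 + 6 = 2)
O(t) = 2*t²
g = -158 (g = 4 - 162 = -158)
l = -15 (l = -3*5 = -15)
I(U, D) = U + D² (I(U, D) = D² + U = U + D²)
1452 + I(O(6), l)*g = 1452 + (2*6² + (-15)²)*(-158) = 1452 + (2*36 + 225)*(-158) = 1452 + (72 + 225)*(-158) = 1452 + 297*(-158) = 1452 - 46926 = -45474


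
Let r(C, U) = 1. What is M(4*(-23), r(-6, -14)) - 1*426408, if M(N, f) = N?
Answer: -426500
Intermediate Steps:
M(4*(-23), r(-6, -14)) - 1*426408 = 4*(-23) - 1*426408 = -92 - 426408 = -426500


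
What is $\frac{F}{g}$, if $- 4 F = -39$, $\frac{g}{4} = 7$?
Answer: $\frac{39}{112} \approx 0.34821$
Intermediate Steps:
$g = 28$ ($g = 4 \cdot 7 = 28$)
$F = \frac{39}{4}$ ($F = \left(- \frac{1}{4}\right) \left(-39\right) = \frac{39}{4} \approx 9.75$)
$\frac{F}{g} = \frac{39}{4 \cdot 28} = \frac{39}{4} \cdot \frac{1}{28} = \frac{39}{112}$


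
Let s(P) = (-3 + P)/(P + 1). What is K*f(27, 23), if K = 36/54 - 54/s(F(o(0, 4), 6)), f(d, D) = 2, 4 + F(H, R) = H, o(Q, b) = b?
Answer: 112/3 ≈ 37.333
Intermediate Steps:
F(H, R) = -4 + H
s(P) = (-3 + P)/(1 + P)
K = 56/3 (K = 36/54 - 54*(1 + (-4 + 4))/(-3 + (-4 + 4)) = 36*(1/54) - 54*(1 + 0)/(-3 + 0) = ⅔ - 54/(-3/1) = ⅔ - 54/(1*(-3)) = ⅔ - 54/(-3) = ⅔ - 54*(-⅓) = ⅔ + 18 = 56/3 ≈ 18.667)
K*f(27, 23) = (56/3)*2 = 112/3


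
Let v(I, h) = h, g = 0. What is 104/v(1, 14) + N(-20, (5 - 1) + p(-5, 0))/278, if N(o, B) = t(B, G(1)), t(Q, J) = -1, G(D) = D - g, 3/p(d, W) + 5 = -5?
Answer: 14449/1946 ≈ 7.4250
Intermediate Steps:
p(d, W) = -3/10 (p(d, W) = 3/(-5 - 5) = 3/(-10) = 3*(-⅒) = -3/10)
G(D) = D (G(D) = D - 1*0 = D + 0 = D)
N(o, B) = -1
104/v(1, 14) + N(-20, (5 - 1) + p(-5, 0))/278 = 104/14 - 1/278 = 104*(1/14) - 1*1/278 = 52/7 - 1/278 = 14449/1946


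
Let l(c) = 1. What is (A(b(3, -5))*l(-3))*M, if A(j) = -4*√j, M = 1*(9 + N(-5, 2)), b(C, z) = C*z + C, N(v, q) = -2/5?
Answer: -344*I*√3/5 ≈ -119.17*I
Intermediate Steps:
N(v, q) = -⅖ (N(v, q) = -2*⅕ = -⅖)
b(C, z) = C + C*z
M = 43/5 (M = 1*(9 - ⅖) = 1*(43/5) = 43/5 ≈ 8.6000)
(A(b(3, -5))*l(-3))*M = (-4*√3*√(1 - 5)*1)*(43/5) = (-4*2*I*√3*1)*(43/5) = (-8*I*√3*1)*(43/5) = -8*I*√3*(43/5) = -344*I*√3/5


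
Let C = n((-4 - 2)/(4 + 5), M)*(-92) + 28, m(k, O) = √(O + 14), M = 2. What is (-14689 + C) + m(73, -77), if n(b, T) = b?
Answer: -43799/3 + 3*I*√7 ≈ -14600.0 + 7.9373*I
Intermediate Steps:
m(k, O) = √(14 + O)
C = 268/3 (C = ((-4 - 2)/(4 + 5))*(-92) + 28 = -6/9*(-92) + 28 = -6*⅑*(-92) + 28 = -⅔*(-92) + 28 = 184/3 + 28 = 268/3 ≈ 89.333)
(-14689 + C) + m(73, -77) = (-14689 + 268/3) + √(14 - 77) = -43799/3 + √(-63) = -43799/3 + 3*I*√7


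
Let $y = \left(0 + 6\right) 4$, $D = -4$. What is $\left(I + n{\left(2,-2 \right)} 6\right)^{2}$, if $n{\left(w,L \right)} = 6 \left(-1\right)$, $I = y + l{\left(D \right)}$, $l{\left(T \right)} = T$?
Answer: $256$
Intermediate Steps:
$y = 24$ ($y = 6 \cdot 4 = 24$)
$I = 20$ ($I = 24 - 4 = 20$)
$n{\left(w,L \right)} = -6$
$\left(I + n{\left(2,-2 \right)} 6\right)^{2} = \left(20 - 36\right)^{2} = \left(-16\right)^{2} = 256$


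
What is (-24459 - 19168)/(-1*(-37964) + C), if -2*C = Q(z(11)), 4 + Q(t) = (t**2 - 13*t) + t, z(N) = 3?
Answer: -87254/75959 ≈ -1.1487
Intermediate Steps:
Q(t) = -4 + t**2 - 12*t (Q(t) = -4 + ((t**2 - 13*t) + t) = -4 + (t**2 - 12*t) = -4 + t**2 - 12*t)
C = 31/2 (C = -(-4 + 3**2 - 12*3)/2 = -(-4 + 9 - 36)/2 = -1/2*(-31) = 31/2 ≈ 15.500)
(-24459 - 19168)/(-1*(-37964) + C) = (-24459 - 19168)/(-1*(-37964) + 31/2) = -43627/(37964 + 31/2) = -43627/75959/2 = -43627*2/75959 = -87254/75959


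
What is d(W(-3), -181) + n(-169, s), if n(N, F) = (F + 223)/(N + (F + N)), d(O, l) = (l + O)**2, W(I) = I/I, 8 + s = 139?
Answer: 2235482/69 ≈ 32398.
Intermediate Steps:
s = 131 (s = -8 + 139 = 131)
W(I) = 1
d(O, l) = (O + l)**2
n(N, F) = (223 + F)/(F + 2*N)
d(W(-3), -181) + n(-169, s) = (1 - 181)**2 + (223 + 131)/(131 + 2*(-169)) = (-180)**2 + 354/(131 - 338) = 32400 + 354/(-207) = 32400 - 1/207*354 = 32400 - 118/69 = 2235482/69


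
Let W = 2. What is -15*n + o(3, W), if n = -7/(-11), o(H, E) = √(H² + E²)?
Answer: -105/11 + √13 ≈ -5.9399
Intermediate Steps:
o(H, E) = √(E² + H²)
n = 7/11 (n = -7*(-1/11) = 7/11 ≈ 0.63636)
-15*n + o(3, W) = -15*7/11 + √(2² + 3²) = -105/11 + √(4 + 9) = -105/11 + √13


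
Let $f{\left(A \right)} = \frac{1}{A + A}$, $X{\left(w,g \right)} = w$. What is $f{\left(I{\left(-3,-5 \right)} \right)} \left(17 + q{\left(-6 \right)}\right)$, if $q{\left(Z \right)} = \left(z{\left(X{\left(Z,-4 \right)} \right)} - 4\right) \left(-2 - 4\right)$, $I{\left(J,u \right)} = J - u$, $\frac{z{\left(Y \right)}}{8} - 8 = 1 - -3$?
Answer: $- \frac{535}{4} \approx -133.75$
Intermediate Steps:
$z{\left(Y \right)} = 96$ ($z{\left(Y \right)} = 64 + 8 \left(1 - -3\right) = 64 + 8 \left(1 + 3\right) = 64 + 8 \cdot 4 = 64 + 32 = 96$)
$q{\left(Z \right)} = -552$ ($q{\left(Z \right)} = \left(96 - 4\right) \left(-2 - 4\right) = 92 \left(-6\right) = -552$)
$f{\left(A \right)} = \frac{1}{2 A}$
$f{\left(I{\left(-3,-5 \right)} \right)} \left(17 + q{\left(-6 \right)}\right) = \frac{1}{2 \left(-3 - -5\right)} \left(17 - 552\right) = \frac{1}{2 \left(-3 + 5\right)} \left(-535\right) = \frac{1}{2 \cdot 2} \left(-535\right) = \frac{1}{2} \cdot \frac{1}{2} \left(-535\right) = \frac{1}{4} \left(-535\right) = - \frac{535}{4}$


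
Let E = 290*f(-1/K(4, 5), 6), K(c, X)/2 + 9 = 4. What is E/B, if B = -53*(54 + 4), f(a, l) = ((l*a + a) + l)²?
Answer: -4489/1060 ≈ -4.2349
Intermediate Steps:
K(c, X) = -10 (K(c, X) = -18 + 2*4 = -18 + 8 = -10)
f(a, l) = (a + l + a*l)² (f(a, l) = ((a*l + a) + l)² = ((a + a*l) + l)² = (a + l + a*l)²)
E = 130181/10 (E = 290*(-1/(-10) + 6 - 1/(-10)*6)² = 290*(-1*(-⅒) + 6 - 1*(-⅒)*6)² = 290*(⅒ + 6 + (⅒)*6)² = 290*(⅒ + 6 + ⅗)² = 290*(67/10)² = 290*(4489/100) = 130181/10 ≈ 13018.)
B = -3074 (B = -53*58 = -3074)
E/B = (130181/10)/(-3074) = (130181/10)*(-1/3074) = -4489/1060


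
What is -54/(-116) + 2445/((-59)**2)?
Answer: 235797/201898 ≈ 1.1679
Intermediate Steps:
-54/(-116) + 2445/((-59)**2) = -54*(-1/116) + 2445/3481 = 27/58 + 2445*(1/3481) = 27/58 + 2445/3481 = 235797/201898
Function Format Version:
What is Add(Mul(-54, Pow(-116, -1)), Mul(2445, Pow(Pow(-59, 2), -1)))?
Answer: Rational(235797, 201898) ≈ 1.1679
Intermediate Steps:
Add(Mul(-54, Pow(-116, -1)), Mul(2445, Pow(Pow(-59, 2), -1))) = Add(Mul(-54, Rational(-1, 116)), Mul(2445, Pow(3481, -1))) = Add(Rational(27, 58), Mul(2445, Rational(1, 3481))) = Add(Rational(27, 58), Rational(2445, 3481)) = Rational(235797, 201898)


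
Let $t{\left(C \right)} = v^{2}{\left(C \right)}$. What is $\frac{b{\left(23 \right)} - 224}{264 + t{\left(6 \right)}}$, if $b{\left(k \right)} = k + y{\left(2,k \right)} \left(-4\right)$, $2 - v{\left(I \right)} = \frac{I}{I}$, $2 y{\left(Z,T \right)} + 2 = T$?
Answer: $- \frac{243}{265} \approx -0.91698$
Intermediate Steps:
$y{\left(Z,T \right)} = -1 + \frac{T}{2}$
$v{\left(I \right)} = 1$ ($v{\left(I \right)} = 2 - \frac{I}{I} = 2 - 1 = 1$)
$b{\left(k \right)} = 4 - k$ ($b{\left(k \right)} = k + \left(-1 + \frac{k}{2}\right) \left(-4\right) = k - \left(-4 + 2 k\right) = 4 - k$)
$t{\left(C \right)} = 1$ ($t{\left(C \right)} = 1^{2} = 1$)
$\frac{b{\left(23 \right)} - 224}{264 + t{\left(6 \right)}} = \frac{\left(4 - 23\right) - 224}{264 + 1} = \frac{\left(4 - 23\right) - 224}{265} = \left(-19 - 224\right) \frac{1}{265} = \left(-243\right) \frac{1}{265} = - \frac{243}{265}$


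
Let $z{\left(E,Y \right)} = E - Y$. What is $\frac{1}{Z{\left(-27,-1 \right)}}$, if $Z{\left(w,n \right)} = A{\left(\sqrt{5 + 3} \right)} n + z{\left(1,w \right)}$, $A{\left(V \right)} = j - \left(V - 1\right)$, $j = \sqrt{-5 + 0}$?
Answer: $\frac{1}{27 + 2 \sqrt{2} - i \sqrt{5}} \approx 0.033338 + 0.0024991 i$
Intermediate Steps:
$j = i \sqrt{5}$ ($j = \sqrt{-5} = i \sqrt{5} \approx 2.2361 i$)
$A{\left(V \right)} = 1 - V + i \sqrt{5}$ ($A{\left(V \right)} = i \sqrt{5} - \left(V - 1\right) = i \sqrt{5} - \left(-1 + V\right) = 1 - V + i \sqrt{5}$)
$Z{\left(w,n \right)} = 1 - w + n \left(1 - 2 \sqrt{2} + i \sqrt{5}\right)$ ($Z{\left(w,n \right)} = \left(1 - \sqrt{5 + 3} + i \sqrt{5}\right) n - \left(-1 + w\right) = \left(1 - \sqrt{8} + i \sqrt{5}\right) n - \left(-1 + w\right) = \left(1 - 2 \sqrt{2} + i \sqrt{5}\right) n - \left(-1 + w\right) = n \left(1 - 2 \sqrt{2} + i \sqrt{5}\right) - \left(-1 + w\right) = 1 - w + n \left(1 - 2 \sqrt{2} + i \sqrt{5}\right)$)
$\frac{1}{Z{\left(-27,-1 \right)}} = \frac{1}{1 - -27 - \left(1 - 2 \sqrt{2} + i \sqrt{5}\right)} = \frac{1}{1 + 27 - \left(1 - 2 \sqrt{2} + i \sqrt{5}\right)} = \frac{1}{27 + 2 \sqrt{2} - i \sqrt{5}}$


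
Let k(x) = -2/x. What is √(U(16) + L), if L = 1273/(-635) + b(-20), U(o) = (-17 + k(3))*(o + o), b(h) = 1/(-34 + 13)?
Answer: 2*I*√25223445870/13335 ≈ 23.82*I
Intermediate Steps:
b(h) = -1/21 (b(h) = 1/(-21) = -1/21)
U(o) = -106*o/3 (U(o) = (-17 - 2/3)*(o + o) = (-17 - 2*⅓)*(2*o) = (-17 - ⅔)*(2*o) = -106*o/3)
L = -27368/13335 (L = 1273/(-635) - 1/21 = 1273*(-1/635) - 1/21 = -1273/635 - 1/21 = -27368/13335 ≈ -2.0523)
√(U(16) + L) = √(-106/3*16 - 27368/13335) = √(-1696/3 - 27368/13335) = √(-7566088/13335) = 2*I*√25223445870/13335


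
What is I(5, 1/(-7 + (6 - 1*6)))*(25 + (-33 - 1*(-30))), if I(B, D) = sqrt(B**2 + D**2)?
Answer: 22*sqrt(1226)/7 ≈ 110.04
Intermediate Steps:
I(5, 1/(-7 + (6 - 1*6)))*(25 + (-33 - 1*(-30))) = sqrt(5**2 + (1/(-7 + (6 - 1*6)))**2)*(25 + (-33 - 1*(-30))) = sqrt(25 + (1/(-7 + (6 - 6)))**2)*(25 + (-33 + 30)) = sqrt(25 + (1/(-7 + 0))**2)*(25 - 3) = sqrt(25 + (1/(-7))**2)*22 = sqrt(25 + (-1/7)**2)*22 = sqrt(25 + 1/49)*22 = sqrt(1226/49)*22 = (sqrt(1226)/7)*22 = 22*sqrt(1226)/7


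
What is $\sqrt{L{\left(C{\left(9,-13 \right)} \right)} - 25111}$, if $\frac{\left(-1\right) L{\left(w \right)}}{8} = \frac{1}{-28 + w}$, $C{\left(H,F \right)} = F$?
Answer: $\frac{i \sqrt{42211263}}{41} \approx 158.46 i$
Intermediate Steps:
$L{\left(w \right)} = - \frac{8}{-28 + w}$
$\sqrt{L{\left(C{\left(9,-13 \right)} \right)} - 25111} = \sqrt{- \frac{8}{-28 - 13} - 25111} = \sqrt{- \frac{8}{-41} - 25111} = \sqrt{\left(-8\right) \left(- \frac{1}{41}\right) - 25111} = \sqrt{\frac{8}{41} - 25111} = \sqrt{- \frac{1029543}{41}} = \frac{i \sqrt{42211263}}{41}$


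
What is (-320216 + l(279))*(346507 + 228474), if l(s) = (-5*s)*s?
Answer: -407903596001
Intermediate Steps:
l(s) = -5*s²
(-320216 + l(279))*(346507 + 228474) = (-320216 - 5*279²)*(346507 + 228474) = (-320216 - 5*77841)*574981 = (-320216 - 389205)*574981 = -709421*574981 = -407903596001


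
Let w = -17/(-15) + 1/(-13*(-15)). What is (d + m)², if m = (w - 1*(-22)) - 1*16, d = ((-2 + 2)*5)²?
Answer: 215296/4225 ≈ 50.958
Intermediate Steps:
w = 74/65 (w = -17*(-1/15) - 1/13*(-1/15) = 17/15 + 1/195 = 74/65 ≈ 1.1385)
d = 0 (d = (0*5)² = 0² = 0)
m = 464/65 (m = (74/65 - 1*(-22)) - 1*16 = (74/65 + 22) - 16 = 1504/65 - 16 = 464/65 ≈ 7.1385)
(d + m)² = (0 + 464/65)² = (464/65)² = 215296/4225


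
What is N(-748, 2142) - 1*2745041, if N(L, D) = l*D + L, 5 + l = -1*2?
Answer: -2760783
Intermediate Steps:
l = -7 (l = -5 - 1*2 = -5 - 2 = -7)
N(L, D) = L - 7*D (N(L, D) = -7*D + L = L - 7*D)
N(-748, 2142) - 1*2745041 = (-748 - 7*2142) - 1*2745041 = (-748 - 14994) - 2745041 = -15742 - 2745041 = -2760783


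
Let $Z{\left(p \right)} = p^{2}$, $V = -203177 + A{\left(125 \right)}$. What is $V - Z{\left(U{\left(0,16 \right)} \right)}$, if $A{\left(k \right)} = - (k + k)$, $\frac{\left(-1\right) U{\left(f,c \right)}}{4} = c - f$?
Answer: $-207523$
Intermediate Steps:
$U{\left(f,c \right)} = - 4 c + 4 f$ ($U{\left(f,c \right)} = - 4 \left(c - f\right) = - 4 c + 4 f$)
$A{\left(k \right)} = - 2 k$
$V = -203427$ ($V = -203177 - 250 = -203427$)
$V - Z{\left(U{\left(0,16 \right)} \right)} = -203427 - \left(\left(-4\right) 16 + 4 \cdot 0\right)^{2} = -203427 - \left(-64 + 0\right)^{2} = -203427 - \left(-64\right)^{2} = -203427 - 4096 = -207523$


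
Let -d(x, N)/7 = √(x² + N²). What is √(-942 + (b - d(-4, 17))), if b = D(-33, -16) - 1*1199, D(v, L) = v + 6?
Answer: √(-2168 + 7*√305) ≈ 45.23*I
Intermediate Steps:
D(v, L) = 6 + v
b = -1226 (b = (6 - 33) - 1*1199 = -27 - 1199 = -1226)
d(x, N) = -7*√(N² + x²) (d(x, N) = -7*√(x² + N²) = -7*√(N² + x²))
√(-942 + (b - d(-4, 17))) = √(-942 + (-1226 - (-7)*√(17² + (-4)²))) = √(-942 + (-1226 - (-7)*√(289 + 16))) = √(-942 + (-1226 - (-7)*√305)) = √(-942 + (-1226 + 7*√305)) = √(-2168 + 7*√305)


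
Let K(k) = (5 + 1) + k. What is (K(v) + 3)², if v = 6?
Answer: 225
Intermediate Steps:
K(k) = 6 + k
(K(v) + 3)² = ((6 + 6) + 3)² = (12 + 3)² = 15² = 225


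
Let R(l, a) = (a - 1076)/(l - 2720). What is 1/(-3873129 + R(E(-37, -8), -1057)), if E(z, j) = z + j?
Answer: -35/135559488 ≈ -2.5819e-7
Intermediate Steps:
E(z, j) = j + z
R(l, a) = (-1076 + a)/(-2720 + l)
1/(-3873129 + R(E(-37, -8), -1057)) = 1/(-3873129 + (-1076 - 1057)/(-2720 + (-8 - 37))) = 1/(-3873129 - 2133/(-2720 - 45)) = 1/(-3873129 - 2133/(-2765)) = 1/(-3873129 - 1/2765*(-2133)) = 1/(-3873129 + 27/35) = 1/(-135559488/35) = -35/135559488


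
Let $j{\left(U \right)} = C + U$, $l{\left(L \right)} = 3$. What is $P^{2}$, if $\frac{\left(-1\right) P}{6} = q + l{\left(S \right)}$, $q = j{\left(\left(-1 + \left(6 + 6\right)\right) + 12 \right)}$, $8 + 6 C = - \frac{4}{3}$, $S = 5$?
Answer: $\frac{193600}{9} \approx 21511.0$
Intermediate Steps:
$C = - \frac{14}{9}$ ($C = - \frac{4}{3} + \frac{\left(-4\right) \frac{1}{3}}{6} = - \frac{4}{3} + \frac{1}{6} \left(- \frac{4}{3}\right) = - \frac{4}{3} - \frac{2}{9} = - \frac{14}{9} \approx -1.5556$)
$j{\left(U \right)} = - \frac{14}{9} + U$
$q = \frac{193}{9}$ ($q = - \frac{14}{9} + \left(\left(-1 + \left(6 + 6\right)\right) + 12\right) = - \frac{14}{9} + \left(\left(-1 + 12\right) + 12\right) = - \frac{14}{9} + \left(11 + 12\right) = - \frac{14}{9} + 23 = \frac{193}{9} \approx 21.444$)
$P = - \frac{440}{3}$ ($P = - 6 \left(\frac{193}{9} + 3\right) = \left(-6\right) \frac{220}{9} = - \frac{440}{3} \approx -146.67$)
$P^{2} = \left(- \frac{440}{3}\right)^{2} = \frac{193600}{9}$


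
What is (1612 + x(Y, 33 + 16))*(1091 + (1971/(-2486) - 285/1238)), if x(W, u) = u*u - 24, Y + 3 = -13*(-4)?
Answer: 3345362065255/769417 ≈ 4.3479e+6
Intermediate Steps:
Y = 49 (Y = -3 - 13*(-4) = -3 + 52 = 49)
x(W, u) = -24 + u² (x(W, u) = u² - 24 = -24 + u²)
(1612 + x(Y, 33 + 16))*(1091 + (1971/(-2486) - 285/1238)) = (1612 + (-24 + (33 + 16)²))*(1091 + (1971/(-2486) - 285/1238)) = (1612 + (-24 + 49²))*(1091 + (1971*(-1/2486) - 285*1/1238)) = (1612 + (-24 + 2401))*(1091 + (-1971/2486 - 285/1238)) = (1612 + 2377)*(1091 - 787152/769417) = 3989*(838646795/769417) = 3345362065255/769417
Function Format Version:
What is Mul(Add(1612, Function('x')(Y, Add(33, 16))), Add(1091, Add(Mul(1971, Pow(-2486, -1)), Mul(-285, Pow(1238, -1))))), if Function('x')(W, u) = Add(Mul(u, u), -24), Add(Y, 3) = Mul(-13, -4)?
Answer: Rational(3345362065255, 769417) ≈ 4.3479e+6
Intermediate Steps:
Y = 49 (Y = Add(-3, Mul(-13, -4)) = Add(-3, 52) = 49)
Function('x')(W, u) = Add(-24, Pow(u, 2)) (Function('x')(W, u) = Add(Pow(u, 2), -24) = Add(-24, Pow(u, 2)))
Mul(Add(1612, Function('x')(Y, Add(33, 16))), Add(1091, Add(Mul(1971, Pow(-2486, -1)), Mul(-285, Pow(1238, -1))))) = Mul(Add(1612, Add(-24, Pow(Add(33, 16), 2))), Add(1091, Add(Mul(1971, Pow(-2486, -1)), Mul(-285, Pow(1238, -1))))) = Mul(Add(1612, Add(-24, Pow(49, 2))), Add(1091, Add(Mul(1971, Rational(-1, 2486)), Mul(-285, Rational(1, 1238))))) = Mul(Add(1612, Add(-24, 2401)), Add(1091, Add(Rational(-1971, 2486), Rational(-285, 1238)))) = Mul(Add(1612, 2377), Add(1091, Rational(-787152, 769417))) = Mul(3989, Rational(838646795, 769417)) = Rational(3345362065255, 769417)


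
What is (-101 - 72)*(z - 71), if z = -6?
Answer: 13321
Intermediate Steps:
(-101 - 72)*(z - 71) = (-101 - 72)*(-6 - 71) = -173*(-77) = 13321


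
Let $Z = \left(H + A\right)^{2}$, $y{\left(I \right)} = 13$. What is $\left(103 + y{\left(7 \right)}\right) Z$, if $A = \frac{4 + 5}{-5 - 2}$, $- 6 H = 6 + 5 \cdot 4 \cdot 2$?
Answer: $\frac{4099904}{441} \approx 9296.8$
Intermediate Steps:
$H = - \frac{23}{3}$ ($H = - \frac{6 + 5 \cdot 4 \cdot 2}{6} = - \frac{6 + 5 \cdot 8}{6} = - \frac{6 + 40}{6} = \left(- \frac{1}{6}\right) 46 = - \frac{23}{3} \approx -7.6667$)
$A = - \frac{9}{7}$ ($A = \frac{9}{-7} = 9 \left(- \frac{1}{7}\right) = - \frac{9}{7} \approx -1.2857$)
$Z = \frac{35344}{441}$ ($Z = \left(- \frac{23}{3} - \frac{9}{7}\right)^{2} = \left(- \frac{188}{21}\right)^{2} = \frac{35344}{441} \approx 80.145$)
$\left(103 + y{\left(7 \right)}\right) Z = \left(103 + 13\right) \frac{35344}{441} = 116 \cdot \frac{35344}{441} = \frac{4099904}{441}$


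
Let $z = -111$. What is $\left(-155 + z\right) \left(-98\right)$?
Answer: $26068$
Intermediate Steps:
$\left(-155 + z\right) \left(-98\right) = \left(-155 - 111\right) \left(-98\right) = \left(-266\right) \left(-98\right) = 26068$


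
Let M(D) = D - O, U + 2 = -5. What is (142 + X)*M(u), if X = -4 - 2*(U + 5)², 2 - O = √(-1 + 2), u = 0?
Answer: -130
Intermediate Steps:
U = -7 (U = -2 - 5 = -7)
O = 1 (O = 2 - √(-1 + 2) = 2 - √1 = 2 - 1*1 = 2 - 1 = 1)
M(D) = -1 + D (M(D) = D - 1*1 = D - 1 = -1 + D)
X = -12 (X = -4 - 2*(-7 + 5)² = -4 - 2*(-2)² = -4 - 2*4 = -4 - 8 = -12)
(142 + X)*M(u) = (142 - 12)*(-1 + 0) = 130*(-1) = -130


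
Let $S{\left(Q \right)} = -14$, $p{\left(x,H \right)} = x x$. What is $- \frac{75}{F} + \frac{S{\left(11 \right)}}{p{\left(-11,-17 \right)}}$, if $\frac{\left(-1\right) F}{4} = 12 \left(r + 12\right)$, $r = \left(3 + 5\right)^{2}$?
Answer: $- \frac{13999}{147136} \approx -0.095143$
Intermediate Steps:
$p{\left(x,H \right)} = x^{2}$
$r = 64$ ($r = 8^{2} = 64$)
$F = -3648$ ($F = - 4 \cdot 12 \left(64 + 12\right) = - 4 \cdot 12 \cdot 76 = \left(-4\right) 912 = -3648$)
$- \frac{75}{F} + \frac{S{\left(11 \right)}}{p{\left(-11,-17 \right)}} = - \frac{75}{-3648} - \frac{14}{\left(-11\right)^{2}} = \left(-75\right) \left(- \frac{1}{3648}\right) - \frac{14}{121} = \frac{25}{1216} - \frac{14}{121} = - \frac{13999}{147136}$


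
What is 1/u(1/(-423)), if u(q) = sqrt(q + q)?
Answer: -3*I*sqrt(94)/2 ≈ -14.543*I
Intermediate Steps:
u(q) = sqrt(2)*sqrt(q) (u(q) = sqrt(2*q) = sqrt(2)*sqrt(q))
1/u(1/(-423)) = 1/(sqrt(2)*sqrt(1/(-423))) = 1/(sqrt(2)*sqrt(-1/423)) = 1/(sqrt(2)*(I*sqrt(47)/141)) = 1/(I*sqrt(94)/141) = -3*I*sqrt(94)/2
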